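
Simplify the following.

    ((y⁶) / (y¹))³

y^15

Inside the bracket: y⁵
Raise to the power 3: y^15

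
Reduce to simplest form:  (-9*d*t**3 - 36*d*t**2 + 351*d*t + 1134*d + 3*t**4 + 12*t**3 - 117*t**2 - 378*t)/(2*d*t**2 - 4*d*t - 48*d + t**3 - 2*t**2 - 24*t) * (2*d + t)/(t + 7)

Factor: -9*d*t**3 - 36*d*t**2 + 351*d*t + 1134*d + 3*t**4 + 12*t**3 - 117*t**2 - 378*t = 3*(-3*d + t)*(t + 7)*(t - 6)*(t + 3);  2*d*t**2 - 4*d*t - 48*d + t**3 - 2*t**2 - 24*t = (t + 4)*(2*d + t)*(t - 6)
Cancel the common factors (t + 7), (t - 6), (2*d + t).

(-9*d*t - 27*d + 3*t**2 + 9*t)/(t + 4)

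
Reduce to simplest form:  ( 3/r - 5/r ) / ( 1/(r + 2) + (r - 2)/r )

(-2*r - 4)/(r^2 + r - 4)

Numerator: 3/r - 5/r = -2/r
Denominator: 1/(r + 2) + (r - 2)/r = (r^2 + r - 4)/(r^2 + 2*r)
Divide: (-2/r) · ((r^2 + 2*r)/(r^2 + r - 4)) = (-2*r - 4)/(r^2 + r - 4)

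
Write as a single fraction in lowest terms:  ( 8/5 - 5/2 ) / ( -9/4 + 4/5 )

18/29

Numerator: 8/5 - 5/2 = -9/10
Denominator: -9/4 + 4/5 = -29/20
Divide: (-9/10) · (-20/29) = 18/29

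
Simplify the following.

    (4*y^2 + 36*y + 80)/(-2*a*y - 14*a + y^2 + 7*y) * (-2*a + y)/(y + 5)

Factor: 4*y^2 + 36*y + 80 = 4*(y + 5)*(y + 4);  -2*a*y - 14*a + y^2 + 7*y = (y + 7)*(-2*a + y)
Cancel the common factors (y + 5), (-2*a + y).

(4*y + 16)/(y + 7)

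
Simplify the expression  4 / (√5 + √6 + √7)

Group as (√5 + √7) + √6; multiply by (√5 + √7) - √6, then rationalise the remaining surd.

(-√210 + 2*√7 + 3*√6 + 4*√5)/13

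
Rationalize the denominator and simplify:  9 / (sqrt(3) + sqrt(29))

(-9*sqrt(3) + 9*sqrt(29))/26

Multiply numerator and denominator by -sqrt(29) + sqrt(3).
Denominator becomes -26; numerator becomes -9*sqrt(29) + 9*sqrt(3).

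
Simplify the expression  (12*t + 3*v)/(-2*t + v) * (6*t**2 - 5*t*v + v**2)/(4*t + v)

-9*t + 3*v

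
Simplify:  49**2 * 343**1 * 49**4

49**2 = 7**4; 343**1 = 7**3; 49**4 = 7**8
Combine exponents: 7**15

7**15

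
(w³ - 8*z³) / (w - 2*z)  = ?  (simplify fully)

w² + 2*w*z + 4*z²

Apply the difference-of-cubes factorisation and cancel (w - 2*z).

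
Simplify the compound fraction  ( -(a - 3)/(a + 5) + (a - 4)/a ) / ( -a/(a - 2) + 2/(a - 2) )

Numerator: -(a - 3)/(a + 5) + (a - 4)/a = (4*a - 20)/(a^2 + 5*a)
Denominator: -a/(a - 2) + 2/(a - 2) = -1
Divide: ((4*a - 20)/(a^2 + 5*a)) · (-1) = (-4*a + 20)/(a^2 + 5*a)

(-4*a + 20)/(a^2 + 5*a)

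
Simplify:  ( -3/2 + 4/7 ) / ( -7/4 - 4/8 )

26/63

Numerator: -3/2 + 4/7 = -13/14
Denominator: -7/4 - 4/8 = -9/4
Divide: (-13/14) · (-4/9) = 26/63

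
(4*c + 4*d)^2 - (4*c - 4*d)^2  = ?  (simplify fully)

Only the odd-power cross terms survive.

64*c*d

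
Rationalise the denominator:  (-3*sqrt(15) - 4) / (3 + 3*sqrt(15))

Multiply numerator and denominator by -3*sqrt(15) + 3.
Denominator becomes -126; numerator becomes 3*sqrt(15) + 123.

(-41 - sqrt(15))/42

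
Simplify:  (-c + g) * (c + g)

Telescope via difference of squares: (g+c)(g-c) = -c^2 + g^2.

-c^2 + g^2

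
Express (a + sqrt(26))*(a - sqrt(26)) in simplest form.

(a)^2 - (sqrt(26))^2 = a^2 - 26.

a^2 - 26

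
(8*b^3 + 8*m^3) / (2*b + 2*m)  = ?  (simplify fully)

Apply the sum-of-cubes factorisation and cancel (2*b + 2*m).

4*b^2 - 4*b*m + 4*m^2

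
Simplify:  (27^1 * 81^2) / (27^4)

3^(-1)

27^1 = 3^3; 81^2 = 3^8; 27^4 = 3^12
Combine exponents: 3^(-1)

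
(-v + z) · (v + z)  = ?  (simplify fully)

-v² + z²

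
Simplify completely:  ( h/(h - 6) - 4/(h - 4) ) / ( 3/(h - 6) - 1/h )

Numerator: h/(h - 6) - 4/(h - 4) = (h² - 8*h + 24)/(h² - 10*h + 24)
Denominator: 3/(h - 6) - 1/h = (2*h + 6)/(h² - 6*h)
Divide: ((h² - 8*h + 24)/(h² - 10*h + 24)) · ((h² - 6*h)/(2*h + 6)) = (h³ - 8*h² + 24*h)/(2*h² - 2*h - 24)

(h³ - 8*h² + 24*h)/(2*h² - 2*h - 24)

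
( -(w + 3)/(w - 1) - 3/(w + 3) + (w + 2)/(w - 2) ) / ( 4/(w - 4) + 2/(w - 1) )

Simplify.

Numerator: -(w + 3)/(w - 1) - 3/(w + 3) + (w + 2)/(w - 2) = (-3*w^2 + 13*w + 6)/(w^3 - 7*w + 6)
Denominator: 4/(w - 4) + 2/(w - 1) = (6*w - 12)/(w^2 - 5*w + 4)
Divide: ((-3*w^2 + 13*w + 6)/(w^3 - 7*w + 6)) · ((w^2 - 5*w + 4)/(6*w - 12)) = (-3*w^3 + 25*w^2 - 46*w - 24)/(6*w^3 - 6*w^2 - 48*w + 72)

(-3*w^3 + 25*w^2 - 46*w - 24)/(6*w^3 - 6*w^2 - 48*w + 72)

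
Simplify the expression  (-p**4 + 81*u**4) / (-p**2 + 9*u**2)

Difference of fourth powers: factor out (-p**2 + 9*u**2).

p**2 + 9*u**2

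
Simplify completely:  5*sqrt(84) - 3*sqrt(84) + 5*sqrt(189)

5*sqrt(84) = 10*sqrt(21); 3*sqrt(84) = 6*sqrt(21); 5*sqrt(189) = 15*sqrt(21)
Combine: (10 - 6 + 15)·sqrt(21) = 19*sqrt(21)

19*sqrt(21)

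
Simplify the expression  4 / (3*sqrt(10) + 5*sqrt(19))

Multiply numerator and denominator by -3*sqrt(10) + 5*sqrt(19).
Denominator becomes 385; numerator becomes -12*sqrt(10) + 20*sqrt(19).

(-12*sqrt(10) + 20*sqrt(19))/385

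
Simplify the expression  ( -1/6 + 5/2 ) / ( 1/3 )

7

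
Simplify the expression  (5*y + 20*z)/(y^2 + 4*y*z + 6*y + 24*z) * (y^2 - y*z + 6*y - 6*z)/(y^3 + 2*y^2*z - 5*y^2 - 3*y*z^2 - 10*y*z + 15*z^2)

5/(y^2 + 3*y*z - 5*y - 15*z)

Factor: 5*y + 20*z = 5*(y + 4*z);  y^2 + 4*y*z + 6*y + 24*z = (y + 6)*(y + 4*z);  y^2 - y*z + 6*y - 6*z = (y + 6)*(y - z);  y^3 + 2*y^2*z - 5*y^2 - 3*y*z^2 - 10*y*z + 15*z^2 = (y - z)*(y + 3*z)*(y - 5)
Cancel the common factors (y - z), (y + 4*z), (y + 6).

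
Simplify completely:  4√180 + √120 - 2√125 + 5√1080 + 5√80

34*√5 + 32*√30

4√180 = 24*√5; √120 = 2*√30; 2√125 = 10*√5; 5√1080 = 30*√30; 5√80 = 20*√5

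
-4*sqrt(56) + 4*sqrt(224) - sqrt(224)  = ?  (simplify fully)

4*sqrt(14)

4*sqrt(56) = 8*sqrt(14); 4*sqrt(224) = 16*sqrt(14); sqrt(224) = 4*sqrt(14)
Combine: (-8 + 16 - 4)·sqrt(14) = 4*sqrt(14)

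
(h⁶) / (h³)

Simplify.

h³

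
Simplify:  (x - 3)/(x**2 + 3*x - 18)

Factor: x**2 + 3*x - 18 = (x + 6)*(x - 3)
Cancel the common factor (x - 3).

1/(x + 6)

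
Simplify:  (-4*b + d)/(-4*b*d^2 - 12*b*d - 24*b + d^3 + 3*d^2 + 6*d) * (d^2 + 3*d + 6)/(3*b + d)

Factor: -4*b*d^2 - 12*b*d - 24*b + d^3 + 3*d^2 + 6*d = (d^2 + 3*d + 6)*(-4*b + d)
Cancel the common factors (d^2 + 3*d + 6), (-4*b + d).

1/(3*b + d)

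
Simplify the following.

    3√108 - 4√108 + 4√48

10*√3

3√108 = 18*√3; 4√108 = 24*√3; 4√48 = 16*√3
Combine: (18 - 24 + 16)·√3 = 10*√3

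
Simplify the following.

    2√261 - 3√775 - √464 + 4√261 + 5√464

2√261 = 6*√29; 3√775 = 15*√31; √464 = 4*√29; 4√261 = 12*√29; 5√464 = 20*√29

-15*√31 + 34*√29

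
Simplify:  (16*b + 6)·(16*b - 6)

256*b² - 36

Product of conjugates: (P+Q)(P-Q) = P^2 - Q^2.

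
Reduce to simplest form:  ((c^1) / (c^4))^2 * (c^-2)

c^(-8)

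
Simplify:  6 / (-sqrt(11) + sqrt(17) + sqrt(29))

(-70*sqrt(11) - 2*sqrt(29) + 46*sqrt(17) + 4*sqrt(5423))/249

Group as (sqrt(17) + sqrt(29)) - sqrt(11); multiply by (sqrt(17) + sqrt(29)) + sqrt(11), then rationalise the remaining surd.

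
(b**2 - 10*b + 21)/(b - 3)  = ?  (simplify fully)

Factor: b**2 - 10*b + 21 = (b - 3)*(b - 7)
Cancel the common factor (b - 3).

b - 7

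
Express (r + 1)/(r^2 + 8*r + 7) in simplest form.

Factor: r^2 + 8*r + 7 = (r + 7)*(r + 1)
Cancel the common factor (r + 1).

1/(r + 7)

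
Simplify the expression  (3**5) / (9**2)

3**1

3**5 = 3**5; 9**2 = 3**4
Combine exponents: 3**1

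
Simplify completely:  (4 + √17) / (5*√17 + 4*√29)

(-85 - 20*√17 + 16*√29 + 4*√493)/39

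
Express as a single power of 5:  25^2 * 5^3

5^7

25^2 = 5^4; 5^3 = 5^3
Combine exponents: 5^7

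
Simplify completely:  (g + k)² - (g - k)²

Only the odd-power cross terms survive.

4*g*k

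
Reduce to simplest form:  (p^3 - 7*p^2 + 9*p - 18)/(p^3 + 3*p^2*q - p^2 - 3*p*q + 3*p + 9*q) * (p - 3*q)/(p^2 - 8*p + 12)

Factor: p^3 - 7*p^2 + 9*p - 18 = (p - 6)*(p^2 - p + 3);  p^3 + 3*p^2*q - p^2 - 3*p*q + 3*p + 9*q = (p + 3*q)*(p^2 - p + 3);  p^2 - 8*p + 12 = (p - 6)*(p - 2)
Cancel the common factors (p^2 - p + 3), (p - 6).

(p - 3*q)/(p^2 + 3*p*q - 2*p - 6*q)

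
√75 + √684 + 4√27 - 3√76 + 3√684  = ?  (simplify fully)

√75 = 5*√3; √684 = 6*√19; 4√27 = 12*√3; 3√76 = 6*√19; 3√684 = 18*√19

17*√3 + 18*√19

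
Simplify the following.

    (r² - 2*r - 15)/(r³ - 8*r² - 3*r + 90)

Factor: r² - 2*r - 15 = (r - 5)·(r + 3);  r³ - 8*r² - 3*r + 90 = (r + 3)·(r - 5)·(r - 6)
Cancel the common factors (r + 3), (r - 5).

1/(r - 6)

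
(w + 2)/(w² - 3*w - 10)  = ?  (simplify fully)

1/(w - 5)

Factor: w² - 3*w - 10 = (w + 2)·(w - 5)
Cancel the common factor (w + 2).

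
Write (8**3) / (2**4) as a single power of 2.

8**3 = 2**9; 2**4 = 2**4
Combine exponents: 2**5

2**5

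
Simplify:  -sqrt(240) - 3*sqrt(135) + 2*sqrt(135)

-7*sqrt(15)

sqrt(240) = 4*sqrt(15); 3*sqrt(135) = 9*sqrt(15); 2*sqrt(135) = 6*sqrt(15)
Combine: (-4 - 9 + 6)·sqrt(15) = -7*sqrt(15)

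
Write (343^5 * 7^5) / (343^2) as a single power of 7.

343^5 = 7^15; 7^5 = 7^5; 343^2 = 7^6
Combine exponents: 7^14

7^14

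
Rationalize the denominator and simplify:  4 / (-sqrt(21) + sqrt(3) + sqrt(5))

(-52*sqrt(21) - 76*sqrt(5) - 92*sqrt(3) - 24*sqrt(35))/109

Group as (sqrt(3) + sqrt(5)) - sqrt(21); multiply by (sqrt(3) + sqrt(5)) + sqrt(21), then rationalise the remaining surd.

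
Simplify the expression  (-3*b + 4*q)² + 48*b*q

(3*b + 4*q)²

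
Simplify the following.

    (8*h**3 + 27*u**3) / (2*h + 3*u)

Apply the sum-of-cubes factorisation and cancel (2*h + 3*u).

4*h**2 - 6*h*u + 9*u**2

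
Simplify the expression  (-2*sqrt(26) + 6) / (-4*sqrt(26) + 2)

(-5*sqrt(26) + 49)/103

Multiply numerator and denominator by 2 + 4*sqrt(26).
Denominator becomes -412; numerator becomes -196 + 20*sqrt(26).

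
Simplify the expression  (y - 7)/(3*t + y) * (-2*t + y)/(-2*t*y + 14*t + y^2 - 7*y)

1/(3*t + y)

Factor: -2*t*y + 14*t + y^2 - 7*y = (-2*t + y)*(y - 7)
Cancel the common factors (y - 7), (-2*t + y).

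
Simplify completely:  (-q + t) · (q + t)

-q² + t²

(t+q)(t-q) = -q² + t².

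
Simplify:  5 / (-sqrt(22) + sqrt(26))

Multiply numerator and denominator by sqrt(22) + sqrt(26).
Denominator becomes 4; numerator becomes 5*sqrt(22) + 5*sqrt(26).

(5*sqrt(22) + 5*sqrt(26))/4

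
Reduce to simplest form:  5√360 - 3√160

18*√10

5√360 = 30*√10; 3√160 = 12*√10
Combine: (30 - 12)·√10 = 18*√10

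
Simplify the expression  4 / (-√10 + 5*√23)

Multiply numerator and denominator by √10 + 5*√23.
Denominator becomes 565; numerator becomes 4*√10 + 20*√23.

(4*√10 + 20*√23)/565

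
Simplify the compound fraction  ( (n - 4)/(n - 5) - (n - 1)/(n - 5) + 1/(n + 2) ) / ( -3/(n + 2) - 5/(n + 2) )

Numerator: (n - 4)/(n - 5) - (n - 1)/(n - 5) + 1/(n + 2) = (-2*n - 11)/(n**2 - 3*n - 10)
Denominator: -3/(n + 2) - 5/(n + 2) = -8/(n + 2)
Divide: ((-2*n - 11)/(n**2 - 3*n - 10)) · (-n/8 - 1/4) = (2*n + 11)/(8*n - 40)

(2*n + 11)/(8*n - 40)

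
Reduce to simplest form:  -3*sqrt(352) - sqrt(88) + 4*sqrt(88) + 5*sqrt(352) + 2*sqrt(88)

18*sqrt(22)

3*sqrt(352) = 12*sqrt(22); sqrt(88) = 2*sqrt(22); 4*sqrt(88) = 8*sqrt(22); 5*sqrt(352) = 20*sqrt(22); 2*sqrt(88) = 4*sqrt(22)
Combine: (-12 - 2 + 8 + 20 + 4)·sqrt(22) = 18*sqrt(22)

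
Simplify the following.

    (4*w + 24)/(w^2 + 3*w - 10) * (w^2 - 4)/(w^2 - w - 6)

Factor: 4*w + 24 = 4*(w + 6);  w^2 + 3*w - 10 = (w + 5)*(w - 2);  w^2 - 4 = (w + 2)*(w - 2);  w^2 - w - 6 = (w + 2)*(w - 3)
Cancel the common factors (w + 2), (w - 2).

(4*w + 24)/(w^2 + 2*w - 15)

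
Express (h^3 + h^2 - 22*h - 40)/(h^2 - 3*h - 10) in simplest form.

h + 4

Factor: h^3 + h^2 - 22*h - 40 = (h - 5)*(h + 2)*(h + 4);  h^2 - 3*h - 10 = (h - 5)*(h + 2)
Cancel the common factors (h + 2), (h - 5).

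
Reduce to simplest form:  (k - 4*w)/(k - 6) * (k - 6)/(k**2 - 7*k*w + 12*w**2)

-1/(-k + 3*w)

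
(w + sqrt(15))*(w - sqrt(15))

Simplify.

w^2 - 15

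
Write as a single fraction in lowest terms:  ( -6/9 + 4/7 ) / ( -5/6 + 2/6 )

4/21

Numerator: -6/9 + 4/7 = -2/21
Denominator: -5/6 + 2/6 = -1/2
Divide: (-2/21) · (-2) = 4/21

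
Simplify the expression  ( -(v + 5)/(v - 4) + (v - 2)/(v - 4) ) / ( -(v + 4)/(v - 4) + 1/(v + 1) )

Numerator: -(v + 5)/(v - 4) + (v - 2)/(v - 4) = -7/(v - 4)
Denominator: -(v + 4)/(v - 4) + 1/(v + 1) = (-v^2 - 4*v - 8)/(v^2 - 3*v - 4)
Divide: (-7/(v - 4)) · ((v^2 - 3*v - 4)/(-v^2 - 4*v - 8)) = (7*v + 7)/(v^2 + 4*v + 8)

(7*v + 7)/(v^2 + 4*v + 8)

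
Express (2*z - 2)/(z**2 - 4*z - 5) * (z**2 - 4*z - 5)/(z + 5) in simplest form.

(2*z - 2)/(z + 5)

Factor: 2*z - 2 = 2*(z - 1);  z**2 - 4*z - 5 = (z + 1)*(z - 5);  z**2 - 4*z - 5 = (z + 1)*(z - 5)
Cancel the common factors (z - 5), (z + 1).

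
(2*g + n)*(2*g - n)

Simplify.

4*g^2 - n^2

Product of conjugates: (P+Q)(P-Q) = P^2 - Q^2.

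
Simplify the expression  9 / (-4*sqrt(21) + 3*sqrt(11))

(-12*sqrt(21) - 9*sqrt(11))/79

Multiply numerator and denominator by 3*sqrt(11) + 4*sqrt(21).
Denominator becomes -237; numerator becomes 27*sqrt(11) + 36*sqrt(21).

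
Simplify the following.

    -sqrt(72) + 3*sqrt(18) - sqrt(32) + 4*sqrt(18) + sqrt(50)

16*sqrt(2)

sqrt(72) = 6*sqrt(2); 3*sqrt(18) = 9*sqrt(2); sqrt(32) = 4*sqrt(2); 4*sqrt(18) = 12*sqrt(2); sqrt(50) = 5*sqrt(2)
Combine: (-6 + 9 - 4 + 12 + 5)·sqrt(2) = 16*sqrt(2)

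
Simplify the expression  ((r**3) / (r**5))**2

Inside the bracket: (r**-2)
Raise to the power 2: (r**-4)

r**(-4)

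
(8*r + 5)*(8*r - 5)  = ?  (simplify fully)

64*r^2 - 25

(8*r)^2 - (5)^2 = 64*r^2 - 25.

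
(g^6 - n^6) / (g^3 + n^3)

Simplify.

g^6 - n^6 factors as (g - n)*(g + n)*(g^2 - g*n + n^2)*(g^2 + g*n + n^2).

g^3 - n^3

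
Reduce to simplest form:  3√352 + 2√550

3√352 = 12*√22; 2√550 = 10*√22
Combine: (12 + 10)·√22 = 22*√22

22*√22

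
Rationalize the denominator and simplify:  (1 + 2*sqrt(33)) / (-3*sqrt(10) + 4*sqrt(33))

Multiply numerator and denominator by 3*sqrt(10) + 4*sqrt(33).
Denominator becomes 438; numerator becomes 3*sqrt(10) + 4*sqrt(33) + 6*sqrt(330) + 264.

(3*sqrt(10) + 4*sqrt(33) + 6*sqrt(330) + 264)/438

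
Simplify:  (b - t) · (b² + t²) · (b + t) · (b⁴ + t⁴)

b⁸ - t⁸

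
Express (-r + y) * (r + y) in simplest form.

Pair the conjugate factors: (y+r)(y-r) = -r^2 + y^2.

-r^2 + y^2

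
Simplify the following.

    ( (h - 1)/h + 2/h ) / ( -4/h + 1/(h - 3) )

Numerator: (h - 1)/h + 2/h = (h + 1)/h
Denominator: -4/h + 1/(h - 3) = (-3*h + 12)/(h^2 - 3*h)
Divide: ((h + 1)/h) · ((h^2 - 3*h)/(-3*h + 12)) = (-h^2 + 2*h + 3)/(3*h - 12)

(-h^2 + 2*h + 3)/(3*h - 12)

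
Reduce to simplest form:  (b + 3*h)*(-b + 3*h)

-b^2 + 9*h^2

Difference of squares with P = 3*h, Q = b.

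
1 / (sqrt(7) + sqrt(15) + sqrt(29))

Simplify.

(-2*sqrt(3045) - 7*sqrt(29) + 21*sqrt(15) + 37*sqrt(7))/371

Group as (sqrt(15) + sqrt(29)) + sqrt(7); multiply by (sqrt(15) + sqrt(29)) - sqrt(7), then rationalise the remaining surd.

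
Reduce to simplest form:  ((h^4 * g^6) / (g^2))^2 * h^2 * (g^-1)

Inside the bracket: h^4 * g^4
Raise to the power 2: h^8 * g^8
Multiply by h^2 * (g^-1): add exponents.

g^7*h^10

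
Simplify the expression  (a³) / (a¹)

Quotient: a²

a²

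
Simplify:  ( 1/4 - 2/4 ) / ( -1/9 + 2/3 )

-9/20

Numerator: 1/4 - 2/4 = -1/4
Denominator: -1/9 + 2/3 = 5/9
Divide: (-1/4) · (9/5) = -9/20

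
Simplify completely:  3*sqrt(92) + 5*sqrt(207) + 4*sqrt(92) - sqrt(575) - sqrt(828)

18*sqrt(23)

3*sqrt(92) = 6*sqrt(23); 5*sqrt(207) = 15*sqrt(23); 4*sqrt(92) = 8*sqrt(23); sqrt(575) = 5*sqrt(23); sqrt(828) = 6*sqrt(23)
Combine: (6 + 15 + 8 - 5 - 6)·sqrt(23) = 18*sqrt(23)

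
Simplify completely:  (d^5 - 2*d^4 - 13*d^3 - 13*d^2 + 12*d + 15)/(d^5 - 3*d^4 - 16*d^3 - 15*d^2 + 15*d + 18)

Factor: d^5 - 2*d^4 - 13*d^3 - 13*d^2 + 12*d + 15 = (d - 5)*(d + 1)*(d - 1)*(d^2 + 3*d + 3);  d^5 - 3*d^4 - 16*d^3 - 15*d^2 + 15*d + 18 = (d^2 + 3*d + 3)*(d - 1)*(d - 6)*(d + 1)
Cancel the common factors (d^2 + 3*d + 3), (d + 1), (d - 1).

(d - 5)/(d - 6)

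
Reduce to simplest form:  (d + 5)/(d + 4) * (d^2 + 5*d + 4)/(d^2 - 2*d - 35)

(d + 1)/(d - 7)

Factor: d^2 + 5*d + 4 = (d + 1)*(d + 4);  d^2 - 2*d - 35 = (d + 5)*(d - 7)
Cancel the common factors (d + 5), (d + 4).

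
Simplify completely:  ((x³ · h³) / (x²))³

Inside the bracket: x¹ · h³
Raise to the power 3: x³ · h⁹

h⁹*x³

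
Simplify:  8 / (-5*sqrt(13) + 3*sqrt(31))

Multiply numerator and denominator by 3*sqrt(31) + 5*sqrt(13).
Denominator becomes -46; numerator becomes 24*sqrt(31) + 40*sqrt(13).

(-20*sqrt(13) - 12*sqrt(31))/23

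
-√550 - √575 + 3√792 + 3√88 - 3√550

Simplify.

-5*√23 + 4*√22

√550 = 5*√22; √575 = 5*√23; 3√792 = 18*√22; 3√88 = 6*√22; 3√550 = 15*√22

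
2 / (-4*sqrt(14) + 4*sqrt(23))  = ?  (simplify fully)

(sqrt(14) + sqrt(23))/18

Multiply numerator and denominator by 4*sqrt(14) + 4*sqrt(23).
Denominator becomes 144; numerator becomes 8*sqrt(14) + 8*sqrt(23).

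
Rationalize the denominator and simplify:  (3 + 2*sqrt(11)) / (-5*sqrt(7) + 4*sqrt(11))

Multiply numerator and denominator by 5*sqrt(7) + 4*sqrt(11).
Denominator becomes 1; numerator becomes 15*sqrt(7) + 12*sqrt(11) + 10*sqrt(77) + 88.

15*sqrt(7) + 12*sqrt(11) + 10*sqrt(77) + 88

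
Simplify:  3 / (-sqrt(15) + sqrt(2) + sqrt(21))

Group as (sqrt(2) + sqrt(21)) - sqrt(15); multiply by (sqrt(2) + sqrt(21)) + sqrt(15), then rationalise the remaining surd.

(-12*sqrt(15) - 6*sqrt(21) + 51*sqrt(2) + 9*sqrt(70))/52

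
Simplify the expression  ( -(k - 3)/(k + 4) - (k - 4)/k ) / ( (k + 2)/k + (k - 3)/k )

Numerator: -(k - 3)/(k + 4) - (k - 4)/k = (-2*k² + 3*k + 16)/(k² + 4*k)
Denominator: (k + 2)/k + (k - 3)/k = (2*k - 1)/k
Divide: ((-2*k² + 3*k + 16)/(k² + 4*k)) · (k/(2*k - 1)) = (-2*k² + 3*k + 16)/(2*k² + 7*k - 4)

(-2*k² + 3*k + 16)/(2*k² + 7*k - 4)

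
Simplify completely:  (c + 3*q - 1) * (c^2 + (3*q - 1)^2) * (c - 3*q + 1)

c^4 - 81*q^4 + 108*q^3 - 54*q^2 + 12*q - 1

(c+(3*q - 1))(c-(3*q - 1)) = c^2 - 9*q^2 + 6*q - 1; continue pairing.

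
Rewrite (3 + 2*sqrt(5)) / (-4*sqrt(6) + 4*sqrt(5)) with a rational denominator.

Multiply numerator and denominator by 4*sqrt(5) + 4*sqrt(6).
Denominator becomes -16; numerator becomes 12*sqrt(5) + 12*sqrt(6) + 40 + 8*sqrt(30).

(-2*sqrt(30) - 10 - 3*sqrt(6) - 3*sqrt(5))/4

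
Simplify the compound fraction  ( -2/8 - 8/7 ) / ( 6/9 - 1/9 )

-351/140

Numerator: -2/8 - 8/7 = -39/28
Denominator: 6/9 - 1/9 = 5/9
Divide: (-39/28) · (9/5) = -351/140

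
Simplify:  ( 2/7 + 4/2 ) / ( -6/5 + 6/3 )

Numerator: 2/7 + 4/2 = 16/7
Denominator: -6/5 + 6/3 = 4/5
Divide: (16/7) · (5/4) = 20/7

20/7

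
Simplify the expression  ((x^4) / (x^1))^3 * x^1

Inside the bracket: x^3
Raise to the power 3: x^9
Multiply by x^1: add exponents.

x^10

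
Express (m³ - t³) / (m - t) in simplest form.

m^3 - t^3 = (m - t)(m² + m*t + t²).

m² + m*t + t²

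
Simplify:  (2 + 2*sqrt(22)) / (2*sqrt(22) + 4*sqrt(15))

Multiply numerator and denominator by -4*sqrt(15) + 2*sqrt(22).
Denominator becomes -152; numerator becomes -8*sqrt(330) - 8*sqrt(15) + 4*sqrt(22) + 88.

(-22 - sqrt(22) + 2*sqrt(15) + 2*sqrt(330))/38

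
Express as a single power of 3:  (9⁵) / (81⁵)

3^(-10)

9⁵ = 3^10; 81⁵ = 3^20
Combine exponents: 3^(-10)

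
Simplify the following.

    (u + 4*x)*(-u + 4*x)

Difference of squares with P = 4*x, Q = u.

-u**2 + 16*x**2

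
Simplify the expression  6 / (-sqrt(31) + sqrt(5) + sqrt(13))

Group as (sqrt(5) + sqrt(13)) - sqrt(31); multiply by (sqrt(5) + sqrt(13)) + sqrt(31), then rationalise the remaining surd.

(78*sqrt(31) + 138*sqrt(13) + 234*sqrt(5) + 12*sqrt(2015))/91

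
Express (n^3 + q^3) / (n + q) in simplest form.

n^2 - n*q + q^2

Factor as (a+b)(a^2-ab+b^2) with a=n, b=q.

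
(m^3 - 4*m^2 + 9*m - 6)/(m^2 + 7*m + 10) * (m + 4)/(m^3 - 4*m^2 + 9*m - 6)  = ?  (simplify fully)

(m + 4)/(m^2 + 7*m + 10)

Factor: m^3 - 4*m^2 + 9*m - 6 = (m^2 - 3*m + 6)*(m - 1);  m^2 + 7*m + 10 = (m + 5)*(m + 2);  m^3 - 4*m^2 + 9*m - 6 = (m^2 - 3*m + 6)*(m - 1)
Cancel the common factors (m^2 - 3*m + 6), (m - 1).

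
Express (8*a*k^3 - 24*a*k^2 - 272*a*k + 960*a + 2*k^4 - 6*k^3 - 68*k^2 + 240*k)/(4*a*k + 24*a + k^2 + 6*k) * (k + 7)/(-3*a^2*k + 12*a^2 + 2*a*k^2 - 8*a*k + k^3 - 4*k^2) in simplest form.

Factor: 8*a*k^3 - 24*a*k^2 - 272*a*k + 960*a + 2*k^4 - 6*k^3 - 68*k^2 + 240*k = 2*(k + 6)*(4*a + k)*(k - 4)*(k - 5);  4*a*k + 24*a + k^2 + 6*k = (k + 6)*(4*a + k);  -3*a^2*k + 12*a^2 + 2*a*k^2 - 8*a*k + k^3 - 4*k^2 = (k - 4)*(-a + k)*(3*a + k)
Cancel the common factors (k - 4), (4*a + k), (k + 6).

(-2*k^2 - 4*k + 70)/(3*a^2 - 2*a*k - k^2)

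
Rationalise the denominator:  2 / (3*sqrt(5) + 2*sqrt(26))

Multiply numerator and denominator by -3*sqrt(5) + 2*sqrt(26).
Denominator becomes 59; numerator becomes -6*sqrt(5) + 4*sqrt(26).

(-6*sqrt(5) + 4*sqrt(26))/59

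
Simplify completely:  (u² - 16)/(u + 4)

u - 4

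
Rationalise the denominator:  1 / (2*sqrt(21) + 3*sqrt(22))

(-2*sqrt(21) + 3*sqrt(22))/114

Multiply numerator and denominator by -2*sqrt(21) + 3*sqrt(22).
Denominator becomes 114; numerator becomes -2*sqrt(21) + 3*sqrt(22).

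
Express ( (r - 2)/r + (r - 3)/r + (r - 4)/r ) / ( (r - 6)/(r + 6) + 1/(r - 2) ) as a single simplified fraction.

(3*r**3 + 3*r**2 - 72*r + 108)/(r**3 - 7*r**2 + 18*r)

Numerator: (r - 2)/r + (r - 3)/r + (r - 4)/r = (3*r - 9)/r
Denominator: (r - 6)/(r + 6) + 1/(r - 2) = (r**2 - 7*r + 18)/(r**2 + 4*r - 12)
Divide: ((3*r - 9)/r) · ((r**2 + 4*r - 12)/(r**2 - 7*r + 18)) = (3*r**3 + 3*r**2 - 72*r + 108)/(r**3 - 7*r**2 + 18*r)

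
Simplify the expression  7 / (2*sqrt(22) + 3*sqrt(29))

(-14*sqrt(22) + 21*sqrt(29))/173

Multiply numerator and denominator by -2*sqrt(22) + 3*sqrt(29).
Denominator becomes 173; numerator becomes -14*sqrt(22) + 21*sqrt(29).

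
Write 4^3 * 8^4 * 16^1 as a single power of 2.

4^3 = 2^6; 8^4 = 2^12; 16^1 = 2^4
Combine exponents: 2^22

2^22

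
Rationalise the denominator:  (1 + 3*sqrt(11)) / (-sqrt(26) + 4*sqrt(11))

(sqrt(26) + 4*sqrt(11) + 3*sqrt(286) + 132)/150

Multiply numerator and denominator by sqrt(26) + 4*sqrt(11).
Denominator becomes 150; numerator becomes sqrt(26) + 4*sqrt(11) + 3*sqrt(286) + 132.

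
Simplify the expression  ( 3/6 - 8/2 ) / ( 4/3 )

-21/8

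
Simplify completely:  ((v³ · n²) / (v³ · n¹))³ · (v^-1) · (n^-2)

n/v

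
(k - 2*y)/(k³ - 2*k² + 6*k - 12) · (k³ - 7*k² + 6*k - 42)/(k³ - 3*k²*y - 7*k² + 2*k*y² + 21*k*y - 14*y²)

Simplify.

-1/(-k² + k*y + 2*k - 2*y)

Factor: k³ - 2*k² + 6*k - 12 = (k² + 6)·(k - 2);  k³ - 7*k² + 6*k - 42 = (k - 7)·(k² + 6);  k³ - 3*k²*y - 7*k² + 2*k*y² + 21*k*y - 14*y² = (k - 7)·(k - y)·(k - 2*y)
Cancel the common factors (k² + 6), (k - 2*y), (k - 7).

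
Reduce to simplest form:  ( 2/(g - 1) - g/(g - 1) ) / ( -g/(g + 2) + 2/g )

Numerator: 2/(g - 1) - g/(g - 1) = (-g + 2)/(g - 1)
Denominator: -g/(g + 2) + 2/g = (-g² + 2*g + 4)/(g² + 2*g)
Divide: ((-g + 2)/(g - 1)) · ((g² + 2*g)/(-g² + 2*g + 4)) = (g³ - 4*g)/(g³ - 3*g² - 2*g + 4)

(g³ - 4*g)/(g³ - 3*g² - 2*g + 4)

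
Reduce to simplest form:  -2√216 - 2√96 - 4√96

-36*√6

2√216 = 12*√6; 2√96 = 8*√6; 4√96 = 16*√6
Combine: (-12 - 8 - 16)·√6 = -36*√6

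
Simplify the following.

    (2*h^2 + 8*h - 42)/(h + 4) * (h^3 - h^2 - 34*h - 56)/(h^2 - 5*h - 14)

Factor: 2*h^2 + 8*h - 42 = 2*(h + 7)*(h - 3);  h^3 - h^2 - 34*h - 56 = (h - 7)*(h + 4)*(h + 2);  h^2 - 5*h - 14 = (h - 7)*(h + 2)
Cancel the common factors (h + 4), (h + 2), (h - 7).

2*h^2 + 8*h - 42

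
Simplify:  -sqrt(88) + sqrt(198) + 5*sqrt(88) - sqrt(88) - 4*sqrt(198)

-3*sqrt(22)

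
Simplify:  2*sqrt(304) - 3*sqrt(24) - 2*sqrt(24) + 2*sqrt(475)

-10*sqrt(6) + 18*sqrt(19)

2*sqrt(304) = 8*sqrt(19); 3*sqrt(24) = 6*sqrt(6); 2*sqrt(24) = 4*sqrt(6); 2*sqrt(475) = 10*sqrt(19)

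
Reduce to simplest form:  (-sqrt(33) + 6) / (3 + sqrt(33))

(-17 + 3*sqrt(33))/8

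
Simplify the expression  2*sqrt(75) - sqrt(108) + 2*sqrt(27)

2*sqrt(75) = 10*sqrt(3); sqrt(108) = 6*sqrt(3); 2*sqrt(27) = 6*sqrt(3)
Combine: (10 - 6 + 6)·sqrt(3) = 10*sqrt(3)

10*sqrt(3)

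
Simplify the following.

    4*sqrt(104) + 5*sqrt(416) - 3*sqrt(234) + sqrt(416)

4*sqrt(104) = 8*sqrt(26); 5*sqrt(416) = 20*sqrt(26); 3*sqrt(234) = 9*sqrt(26); sqrt(416) = 4*sqrt(26)
Combine: (8 + 20 - 9 + 4)·sqrt(26) = 23*sqrt(26)

23*sqrt(26)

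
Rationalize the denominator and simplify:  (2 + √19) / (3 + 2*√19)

Multiply numerator and denominator by -2*√19 + 3.
Denominator becomes -67; numerator becomes -32 - √19.

(√19 + 32)/67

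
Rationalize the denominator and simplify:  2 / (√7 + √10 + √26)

(-8*√455 - 18*√26 + 46*√10 + 58*√7)/199

Group as (√10 + √26) + √7; multiply by (√10 + √26) - √7, then rationalise the remaining surd.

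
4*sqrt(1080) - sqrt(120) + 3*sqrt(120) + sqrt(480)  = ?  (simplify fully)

32*sqrt(30)

4*sqrt(1080) = 24*sqrt(30); sqrt(120) = 2*sqrt(30); 3*sqrt(120) = 6*sqrt(30); sqrt(480) = 4*sqrt(30)
Combine: (24 - 2 + 6 + 4)·sqrt(30) = 32*sqrt(30)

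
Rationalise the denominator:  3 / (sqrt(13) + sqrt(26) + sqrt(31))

(-39*sqrt(62) + 12*sqrt(31) + 27*sqrt(26) + 66*sqrt(13))/644

Group as (sqrt(13) + sqrt(26)) + sqrt(31); multiply by (sqrt(13) + sqrt(26)) - sqrt(31), then rationalise the remaining surd.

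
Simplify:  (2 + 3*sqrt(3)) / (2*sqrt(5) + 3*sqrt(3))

Multiply numerator and denominator by -2*sqrt(5) + 3*sqrt(3).
Denominator becomes 7; numerator becomes -6*sqrt(15) - 4*sqrt(5) + 6*sqrt(3) + 27.

(-6*sqrt(15) - 4*sqrt(5) + 6*sqrt(3) + 27)/7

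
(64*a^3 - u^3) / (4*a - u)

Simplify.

16*a^2 + 4*a*u + u^2

(4*a)^3 - u^3 = (4*a - u)(16*a^2 + 4*a*u + u^2).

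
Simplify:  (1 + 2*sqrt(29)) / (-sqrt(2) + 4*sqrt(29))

Multiply numerator and denominator by sqrt(2) + 4*sqrt(29).
Denominator becomes 462; numerator becomes sqrt(2) + 2*sqrt(58) + 4*sqrt(29) + 232.

(sqrt(2) + 2*sqrt(58) + 4*sqrt(29) + 232)/462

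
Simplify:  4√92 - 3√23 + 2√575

15*√23

4√92 = 8*√23; 3√23 = 3*√23; 2√575 = 10*√23
Combine: (8 - 3 + 10)·√23 = 15*√23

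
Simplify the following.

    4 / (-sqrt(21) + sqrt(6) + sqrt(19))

(-2*sqrt(21) + 4*sqrt(19) + 17*sqrt(6) + 3*sqrt(266))/55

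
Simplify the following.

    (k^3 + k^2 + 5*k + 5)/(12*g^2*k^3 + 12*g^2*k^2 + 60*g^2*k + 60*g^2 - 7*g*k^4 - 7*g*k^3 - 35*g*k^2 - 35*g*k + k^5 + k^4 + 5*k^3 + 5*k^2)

Factor: k^3 + k^2 + 5*k + 5 = (k^2 + 5)*(k + 1);  12*g^2*k^3 + 12*g^2*k^2 + 60*g^2*k + 60*g^2 - 7*g*k^4 - 7*g*k^3 - 35*g*k^2 - 35*g*k + k^5 + k^4 + 5*k^3 + 5*k^2 = (-4*g + k)*(-3*g + k)*(k^2 + 5)*(k + 1)
Cancel the common factors (k^2 + 5), (k + 1).

1/(12*g^2 - 7*g*k + k^2)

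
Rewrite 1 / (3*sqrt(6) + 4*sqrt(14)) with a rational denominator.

Multiply numerator and denominator by -4*sqrt(14) + 3*sqrt(6).
Denominator becomes -170; numerator becomes -4*sqrt(14) + 3*sqrt(6).

(-3*sqrt(6) + 4*sqrt(14))/170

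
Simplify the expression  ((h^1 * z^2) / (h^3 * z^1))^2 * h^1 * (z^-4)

Inside the bracket: (h^-2) * z^1
Raise to the power 2: (h^-4) * z^2
Multiply by h^1 * (z^-4): add exponents.

1/(h^3*z^2)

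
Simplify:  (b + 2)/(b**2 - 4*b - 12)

1/(b - 6)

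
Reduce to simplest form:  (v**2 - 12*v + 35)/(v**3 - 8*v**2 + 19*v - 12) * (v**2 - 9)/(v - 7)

(v**2 - 2*v - 15)/(v**2 - 5*v + 4)

Factor: v**2 - 12*v + 35 = (v - 7)*(v - 5);  v**3 - 8*v**2 + 19*v - 12 = (v - 3)*(v - 1)*(v - 4);  v**2 - 9 = (v + 3)*(v - 3)
Cancel the common factors (v - 3), (v - 7).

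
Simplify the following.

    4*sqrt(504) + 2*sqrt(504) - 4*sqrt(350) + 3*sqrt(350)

4*sqrt(504) = 24*sqrt(14); 2*sqrt(504) = 12*sqrt(14); 4*sqrt(350) = 20*sqrt(14); 3*sqrt(350) = 15*sqrt(14)
Combine: (24 + 12 - 20 + 15)·sqrt(14) = 31*sqrt(14)

31*sqrt(14)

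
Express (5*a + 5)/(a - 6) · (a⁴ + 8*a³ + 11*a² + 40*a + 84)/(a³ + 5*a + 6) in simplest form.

(5*a² + 45*a + 70)/(a - 6)

Factor: 5*a + 5 = 5·(a + 1);  a⁴ + 8*a³ + 11*a² + 40*a + 84 = (a + 2)·(a² - a + 6)·(a + 7);  a³ + 5*a + 6 = (a + 1)·(a² - a + 6)
Cancel the common factors (a² - a + 6), (a + 1).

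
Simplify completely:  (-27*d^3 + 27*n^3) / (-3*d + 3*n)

(3*n)^3 - (3*d)^3 = (-3*d + 3*n)(9*d^2 + 9*d*n + 9*n^2).

9*d^2 + 9*d*n + 9*n^2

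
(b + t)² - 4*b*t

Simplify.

(b - t)²

After expansion: b² - 2*b*t + t² — a perfect-square trinomial.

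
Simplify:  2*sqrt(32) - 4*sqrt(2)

2*sqrt(32) = 8*sqrt(2); 4*sqrt(2) = 4*sqrt(2)
Combine: (8 - 4)·sqrt(2) = 4*sqrt(2)

4*sqrt(2)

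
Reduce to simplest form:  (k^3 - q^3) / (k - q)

Factor as (a-b)(a^2+ab+b^2) with a=k, b=q.

k^2 + k*q + q^2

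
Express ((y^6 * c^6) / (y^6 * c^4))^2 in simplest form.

Inside the bracket: c^2
Raise to the power 2: c^4

c^4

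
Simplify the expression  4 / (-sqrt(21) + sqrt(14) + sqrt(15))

Group as (sqrt(14) + sqrt(15)) - sqrt(21); multiply by (sqrt(14) + sqrt(15)) + sqrt(21), then rationalise the remaining surd.

(-4*sqrt(21) + 10*sqrt(15) + 11*sqrt(14) + 21*sqrt(10))/97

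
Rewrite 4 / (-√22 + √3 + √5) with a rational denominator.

Group as (√3 + √5) - √22; multiply by (√3 + √5) + √22, then rationalise the remaining surd.

(-7*√22 - 10*√5 - 12*√3 - √330)/17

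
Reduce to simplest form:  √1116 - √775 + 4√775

21*√31

√1116 = 6*√31; √775 = 5*√31; 4√775 = 20*√31
Combine: (6 - 5 + 20)·√31 = 21*√31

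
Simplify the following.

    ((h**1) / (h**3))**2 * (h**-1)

h**(-5)

Inside the bracket: (h**-2)
Raise to the power 2: (h**-4)
Multiply by (h**-1): add exponents.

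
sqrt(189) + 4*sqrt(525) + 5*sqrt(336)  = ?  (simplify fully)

43*sqrt(21)

sqrt(189) = 3*sqrt(21); 4*sqrt(525) = 20*sqrt(21); 5*sqrt(336) = 20*sqrt(21)
Combine: (3 + 20 + 20)·sqrt(21) = 43*sqrt(21)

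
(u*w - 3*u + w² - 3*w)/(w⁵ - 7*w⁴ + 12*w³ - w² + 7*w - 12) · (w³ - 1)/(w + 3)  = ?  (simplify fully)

Factor: u*w - 3*u + w² - 3*w = (u + w)·(w - 3);  w⁵ - 7*w⁴ + 12*w³ - w² + 7*w - 12 = (w² + w + 1)·(w - 3)·(w - 4)·(w - 1);  w³ - 1 = (w² + w + 1)·(w - 1)
Cancel the common factors (w² + w + 1), (w - 3), (w - 1).

(u + w)/(w² - w - 12)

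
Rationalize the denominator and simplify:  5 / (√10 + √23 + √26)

Group as (√23 + √26) + √10; multiply by (√23 + √26) - √10, then rationalise the remaining surd.

(-20*√1495 + 35*√26 + 65*√23 + 195*√10)/871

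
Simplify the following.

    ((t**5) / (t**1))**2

Inside the bracket: t**4
Raise to the power 2: t**8

t**8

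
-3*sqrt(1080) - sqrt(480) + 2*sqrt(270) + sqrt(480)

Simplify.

-12*sqrt(30)

3*sqrt(1080) = 18*sqrt(30); sqrt(480) = 4*sqrt(30); 2*sqrt(270) = 6*sqrt(30); sqrt(480) = 4*sqrt(30)
Combine: (-18 - 4 + 6 + 4)·sqrt(30) = -12*sqrt(30)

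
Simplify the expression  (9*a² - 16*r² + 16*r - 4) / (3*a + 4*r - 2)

Factor (3*a)^2 - (4*r - 2)^2 and cancel (3*a + 4*r - 2).

3*a - 4*r + 2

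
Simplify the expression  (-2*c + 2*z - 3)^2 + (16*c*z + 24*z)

(2*c + 2*z + 3)^2

After expansion: 4*c^2 + 8*c*z + 12*c + 4*z^2 + 12*z + 9 — a perfect-square trinomial.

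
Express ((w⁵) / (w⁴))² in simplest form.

Inside the bracket: w¹
Raise to the power 2: w²

w²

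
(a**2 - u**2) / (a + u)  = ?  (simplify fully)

a - u

Difference of squares: factor out (a + u).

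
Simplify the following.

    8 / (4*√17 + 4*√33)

(-√17 + √33)/8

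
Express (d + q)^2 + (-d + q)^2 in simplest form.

Write as f(q,d) + f(q,-d) and expand.

2*d^2 + 2*q^2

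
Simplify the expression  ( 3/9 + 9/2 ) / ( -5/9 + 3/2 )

87/17

Numerator: 3/9 + 9/2 = 29/6
Denominator: -5/9 + 3/2 = 17/18
Divide: (29/6) · (18/17) = 87/17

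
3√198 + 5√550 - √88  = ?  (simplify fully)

3√198 = 9*√22; 5√550 = 25*√22; √88 = 2*√22
Combine: (9 + 25 - 2)·√22 = 32*√22

32*√22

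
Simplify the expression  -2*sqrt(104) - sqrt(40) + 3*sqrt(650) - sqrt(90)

-5*sqrt(10) + 11*sqrt(26)

2*sqrt(104) = 4*sqrt(26); sqrt(40) = 2*sqrt(10); 3*sqrt(650) = 15*sqrt(26); sqrt(90) = 3*sqrt(10)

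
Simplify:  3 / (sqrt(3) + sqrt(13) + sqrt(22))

(-sqrt(858) - 3*sqrt(22) + 6*sqrt(13) + 16*sqrt(3))/20

Group as (sqrt(13) + sqrt(22)) + sqrt(3); multiply by (sqrt(13) + sqrt(22)) - sqrt(3), then rationalise the remaining surd.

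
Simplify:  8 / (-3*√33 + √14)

Multiply numerator and denominator by √14 + 3*√33.
Denominator becomes -283; numerator becomes 8*√14 + 24*√33.

(-24*√33 - 8*√14)/283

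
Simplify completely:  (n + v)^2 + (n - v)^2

Write as f(n,v) + f(n,-v) and expand.

2*n^2 + 2*v^2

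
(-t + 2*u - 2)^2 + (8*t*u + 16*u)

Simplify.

(t + 2*u + 2)^2

Expand the square and combine the (8*t*u + 16*u) term.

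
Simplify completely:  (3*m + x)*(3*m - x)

9*m^2 - x^2

Product of conjugates: (P+Q)(P-Q) = P^2 - Q^2.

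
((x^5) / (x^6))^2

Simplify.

x^(-2)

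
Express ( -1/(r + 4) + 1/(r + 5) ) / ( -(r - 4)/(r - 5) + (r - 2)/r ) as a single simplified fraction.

(r² - 5*r)/(3*r³ + 17*r² - 30*r - 200)

Numerator: -1/(r + 4) + 1/(r + 5) = -1/(r² + 9*r + 20)
Denominator: -(r - 4)/(r - 5) + (r - 2)/r = (-3*r + 10)/(r² - 5*r)
Divide: (-1/(r² + 9*r + 20)) · ((r² - 5*r)/(-3*r + 10)) = (r² - 5*r)/(3*r³ + 17*r² - 30*r - 200)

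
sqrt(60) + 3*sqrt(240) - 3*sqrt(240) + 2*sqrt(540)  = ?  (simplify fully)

sqrt(60) = 2*sqrt(15); 3*sqrt(240) = 12*sqrt(15); 3*sqrt(240) = 12*sqrt(15); 2*sqrt(540) = 12*sqrt(15)
Combine: (2 + 12 - 12 + 12)·sqrt(15) = 14*sqrt(15)

14*sqrt(15)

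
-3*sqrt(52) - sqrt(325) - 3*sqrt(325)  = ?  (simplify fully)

3*sqrt(52) = 6*sqrt(13); sqrt(325) = 5*sqrt(13); 3*sqrt(325) = 15*sqrt(13)
Combine: (-6 - 5 - 15)·sqrt(13) = -26*sqrt(13)

-26*sqrt(13)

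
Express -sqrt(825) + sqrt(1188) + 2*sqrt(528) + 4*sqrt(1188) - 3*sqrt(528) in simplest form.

21*sqrt(33)

sqrt(825) = 5*sqrt(33); sqrt(1188) = 6*sqrt(33); 2*sqrt(528) = 8*sqrt(33); 4*sqrt(1188) = 24*sqrt(33); 3*sqrt(528) = 12*sqrt(33)
Combine: (-5 + 6 + 8 + 24 - 12)·sqrt(33) = 21*sqrt(33)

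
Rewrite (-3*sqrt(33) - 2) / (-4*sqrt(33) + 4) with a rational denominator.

Multiply numerator and denominator by 4 + 4*sqrt(33).
Denominator becomes -512; numerator becomes -404 - 20*sqrt(33).

(5*sqrt(33) + 101)/128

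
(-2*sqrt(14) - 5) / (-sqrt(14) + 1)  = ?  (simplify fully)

(7*sqrt(14) + 33)/13

Multiply numerator and denominator by 1 + sqrt(14).
Denominator becomes -13; numerator becomes -33 - 7*sqrt(14).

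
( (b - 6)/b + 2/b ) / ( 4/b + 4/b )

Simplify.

Numerator: (b - 6)/b + 2/b = (b - 4)/b
Denominator: 4/b + 4/b = 8/b
Divide: ((b - 4)/b) · (b/8) = b/8 - 1/2

b/8 - 1/2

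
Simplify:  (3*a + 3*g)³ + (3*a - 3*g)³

Write as f((3*a),(3*g)) + f((3*a),-(3*g)) and expand.

54*a*(a² + 3*g²)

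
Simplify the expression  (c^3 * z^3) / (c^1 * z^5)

Quotient: c^2 * (z^-2)

c^2/z^2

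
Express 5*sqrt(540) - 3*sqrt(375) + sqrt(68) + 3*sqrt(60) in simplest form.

2*sqrt(17) + 21*sqrt(15)

5*sqrt(540) = 30*sqrt(15); 3*sqrt(375) = 15*sqrt(15); sqrt(68) = 2*sqrt(17); 3*sqrt(60) = 6*sqrt(15)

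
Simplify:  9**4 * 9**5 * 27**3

9**4 = 3**8; 9**5 = 3**10; 27**3 = 3**9
Combine exponents: 3**27

3**27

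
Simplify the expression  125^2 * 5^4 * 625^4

5^26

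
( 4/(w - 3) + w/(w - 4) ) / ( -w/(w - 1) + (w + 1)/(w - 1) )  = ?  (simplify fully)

(w^3 - 17*w + 16)/(w^2 - 7*w + 12)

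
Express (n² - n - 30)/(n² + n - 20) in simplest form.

(n - 6)/(n - 4)

Factor: n² - n - 30 = (n + 5)·(n - 6);  n² + n - 20 = (n - 4)·(n + 5)
Cancel the common factor (n + 5).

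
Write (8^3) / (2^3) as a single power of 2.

2^6

8^3 = 2^9; 2^3 = 2^3
Combine exponents: 2^6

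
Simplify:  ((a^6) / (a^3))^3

a^9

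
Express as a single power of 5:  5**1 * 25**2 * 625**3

5**1 = 5**1; 25**2 = 5**4; 625**3 = 5**12
Combine exponents: 5**17

5**17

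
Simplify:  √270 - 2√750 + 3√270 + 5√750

√270 = 3*√30; 2√750 = 10*√30; 3√270 = 9*√30; 5√750 = 25*√30
Combine: (3 - 10 + 9 + 25)·√30 = 27*√30

27*√30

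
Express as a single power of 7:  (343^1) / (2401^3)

343^1 = 7^3; 2401^3 = 7^12
Combine exponents: 7^(-9)

7^(-9)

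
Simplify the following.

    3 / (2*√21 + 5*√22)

Multiply numerator and denominator by -5*√22 + 2*√21.
Denominator becomes -466; numerator becomes -15*√22 + 6*√21.

(-6*√21 + 15*√22)/466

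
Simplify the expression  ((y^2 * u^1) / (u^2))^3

y^6/u^3

Inside the bracket: y^2 * (u^-1)
Raise to the power 3: y^6 * (u^-3)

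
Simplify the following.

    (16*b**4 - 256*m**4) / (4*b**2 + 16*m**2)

4*b**2 - 16*m**2

Factor (2*b)**4 - (4*m)**4 and cancel (4*b**2 + 16*m**2).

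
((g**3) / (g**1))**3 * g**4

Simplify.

g**10

Inside the bracket: g**2
Raise to the power 3: g**6
Multiply by g**4: add exponents.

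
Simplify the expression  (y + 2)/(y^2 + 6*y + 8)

Factor: y^2 + 6*y + 8 = (y + 2)*(y + 4)
Cancel the common factor (y + 2).

1/(y + 4)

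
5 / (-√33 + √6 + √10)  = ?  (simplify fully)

Group as (√6 + √10) - √33; multiply by (√6 + √10) + √33, then rationalise the remaining surd.

(-85*√33 - 145*√10 - 185*√6 - 60*√55)/49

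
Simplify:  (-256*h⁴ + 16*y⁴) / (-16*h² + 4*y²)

Factor (2*y)^4 - (4*h)^4 and cancel (-16*h² + 4*y²).

16*h² + 4*y²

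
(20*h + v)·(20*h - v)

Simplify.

400*h² - v²

Difference of squares with P = 20*h, Q = v.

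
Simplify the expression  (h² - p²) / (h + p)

h - p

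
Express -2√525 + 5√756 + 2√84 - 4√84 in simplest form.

2√525 = 10*√21; 5√756 = 30*√21; 2√84 = 4*√21; 4√84 = 8*√21
Combine: (-10 + 30 + 4 - 8)·√21 = 16*√21

16*√21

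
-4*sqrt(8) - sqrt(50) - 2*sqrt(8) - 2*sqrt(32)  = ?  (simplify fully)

-25*sqrt(2)

4*sqrt(8) = 8*sqrt(2); sqrt(50) = 5*sqrt(2); 2*sqrt(8) = 4*sqrt(2); 2*sqrt(32) = 8*sqrt(2)
Combine: (-8 - 5 - 4 - 8)·sqrt(2) = -25*sqrt(2)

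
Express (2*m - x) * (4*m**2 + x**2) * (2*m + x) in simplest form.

Telescope via difference of squares: ((2*m)+x)((2*m)-x) = 4*m**2 - x**2, then repeat with the next factor.

16*m**4 - x**4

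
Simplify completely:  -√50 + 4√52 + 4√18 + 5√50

8*√13 + 32*√2

√50 = 5*√2; 4√52 = 8*√13; 4√18 = 12*√2; 5√50 = 25*√2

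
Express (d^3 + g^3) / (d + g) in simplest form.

d^2 - d*g + g^2

Factor as (a+b)(a^2-ab+b^2) with a=d, b=g.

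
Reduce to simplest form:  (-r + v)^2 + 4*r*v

Expand the square and combine the 4*r*v term.

(r + v)^2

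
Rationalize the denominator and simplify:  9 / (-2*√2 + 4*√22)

(9*√2 + 18*√22)/172

Multiply numerator and denominator by 2*√2 + 4*√22.
Denominator becomes 344; numerator becomes 18*√2 + 36*√22.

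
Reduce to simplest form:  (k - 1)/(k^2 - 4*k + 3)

Factor: k^2 - 4*k + 3 = (k - 3)*(k - 1)
Cancel the common factor (k - 1).

1/(k - 3)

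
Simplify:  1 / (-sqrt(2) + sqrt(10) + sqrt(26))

(-9*sqrt(10) - 2*sqrt(130) + 17*sqrt(2) + 7*sqrt(26))/58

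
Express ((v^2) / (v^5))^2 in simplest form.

v^(-6)

Inside the bracket: (v^-3)
Raise to the power 2: (v^-6)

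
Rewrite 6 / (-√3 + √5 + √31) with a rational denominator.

(-174*√5 - 12*√465 + 198*√3 + 138*√31)/469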